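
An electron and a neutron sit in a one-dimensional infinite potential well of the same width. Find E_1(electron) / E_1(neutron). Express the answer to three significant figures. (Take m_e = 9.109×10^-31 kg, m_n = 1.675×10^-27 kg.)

E_n ∝ 1/m at fixed n and L, so the ratio is m_n/m_e = 1.675×10^-27/9.109×10^-31 = 1.84×10^3.

1.84×10^3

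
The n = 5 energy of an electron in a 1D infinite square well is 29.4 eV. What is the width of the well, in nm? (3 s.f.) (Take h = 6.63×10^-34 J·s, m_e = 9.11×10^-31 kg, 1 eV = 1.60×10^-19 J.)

L = 0.566 nm

From E_n = n²h²/(8m_eL²), L = n·h/√(8m_eE_n).
E_5 = 29.4 eV = 4.704×10^-18 J, so L = 5·6.63×10^-34/√(8·9.11×10^-31·4.704×10^-18) = 5.66×10^-10 m = 0.566 nm.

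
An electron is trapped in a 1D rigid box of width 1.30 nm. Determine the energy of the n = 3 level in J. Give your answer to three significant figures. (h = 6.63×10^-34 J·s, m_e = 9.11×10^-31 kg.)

For an infinite well E_n = n²h²/(8m_eL²), so E_1 = h²/(8m_eL²) = (6.63×10^-34)²/(8·9.11×10^-31·(1.30×10^-9 m)²) = 3.569×10^-20 J.
Then E_3 = 3²·E_1 = 9·3.569×10^-20 J = 3.21×10^-19 J.

E_3 = 3.21×10^-19 J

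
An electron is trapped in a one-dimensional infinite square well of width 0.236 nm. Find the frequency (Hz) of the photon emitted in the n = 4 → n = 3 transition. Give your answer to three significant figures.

E_1 = h²/(8m_eL²) = 1.082×10^-18 J and ΔE = (4² − 3²)E_1 = 7.574×10^-18 J.
f = ΔE/h = 7.574×10^-18/6.626×10^-34 = 1.14×10^16 Hz.

f = 1.14×10^16 Hz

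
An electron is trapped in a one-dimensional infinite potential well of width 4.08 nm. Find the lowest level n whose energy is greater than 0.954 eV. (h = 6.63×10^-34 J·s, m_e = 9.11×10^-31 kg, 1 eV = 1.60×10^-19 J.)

E_1 = h²/(8m_eL²) = 3.623×10^-21 J = 0.02264 eV.
Need n² > 0.954/0.02264 = 42.14, i.e. n > 6.492.
The smallest integer satisfying this is n = 7.

n = 7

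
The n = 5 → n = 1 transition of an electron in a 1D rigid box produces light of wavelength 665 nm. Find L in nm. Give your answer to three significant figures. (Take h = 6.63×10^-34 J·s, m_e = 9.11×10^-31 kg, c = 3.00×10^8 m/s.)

L = 2.20 nm

The photon carries ΔE = hc/λ = 6.63×10^-34·3.00×10^8/6.65×10^-7 m = 2.991×10^-19 J.
Since ΔE = (5² − 1²)E_1, E_1 = 1.246×10^-20 J, and L = h/√(8m_eE_1) = 2.20×10^-9 m = 2.20 nm.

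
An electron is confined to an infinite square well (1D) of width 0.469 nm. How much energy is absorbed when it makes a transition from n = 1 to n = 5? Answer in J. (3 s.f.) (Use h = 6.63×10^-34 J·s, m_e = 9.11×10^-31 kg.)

|ΔE| = 6.58×10^-18 J

E_1 = h²/(8m_eL²) = 2.742×10^-19 J.
|ΔE| = |1² − 5²|·E_1 = 24·2.742×10^-19 J = 6.58×10^-18 J.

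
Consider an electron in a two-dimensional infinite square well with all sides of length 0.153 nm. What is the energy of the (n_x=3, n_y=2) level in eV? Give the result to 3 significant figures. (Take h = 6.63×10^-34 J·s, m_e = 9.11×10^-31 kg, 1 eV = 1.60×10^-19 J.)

For a 2D rectangular well E = (h²/8m_e)·Σ n_i²/L_i² = (6.63×10^-34)²/(8·9.11×10^-31) · [3²/(0.153 nm)² + 2²/(0.153 nm)²].
Evaluating gives E = 3.349×10^-17 J = 209 eV.

E = 209 eV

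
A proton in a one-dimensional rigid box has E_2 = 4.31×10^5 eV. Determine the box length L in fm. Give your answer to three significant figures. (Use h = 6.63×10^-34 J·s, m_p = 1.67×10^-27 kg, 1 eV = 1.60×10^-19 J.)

L = 43.7 fm

From E_n = n²h²/(8m_pL²), L = n·h/√(8m_pE_n).
E_2 = 4.31×10^5 eV = 6.896×10^-14 J, so L = 2·6.63×10^-34/√(8·1.67×10^-27·6.896×10^-14) = 4.37×10^-14 m = 43.7 fm.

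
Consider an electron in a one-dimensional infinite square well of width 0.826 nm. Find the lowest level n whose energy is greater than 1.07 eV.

n = 2

E_1 = h²/(8m_eL²) = 8.830×10^-20 J = 0.5512 eV.
Need n² > 1.07/0.5512 = 1.941, i.e. n > 1.393.
The smallest integer satisfying this is n = 2.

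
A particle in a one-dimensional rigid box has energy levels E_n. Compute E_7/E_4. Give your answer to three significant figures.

3.06

E_n ∝ n², so E_7/E_4 = 7²/4² = 49/16 = 3.06.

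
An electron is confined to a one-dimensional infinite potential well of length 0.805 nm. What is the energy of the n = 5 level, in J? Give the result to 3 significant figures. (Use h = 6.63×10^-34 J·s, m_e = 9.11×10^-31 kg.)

E_5 = 2.33×10^-18 J

For an infinite well E_n = n²h²/(8m_eL²), so E_1 = h²/(8m_eL²) = (6.63×10^-34)²/(8·9.11×10^-31·(8.05×10^-10 m)²) = 9.307×10^-20 J.
Then E_5 = 5²·E_1 = 25·9.307×10^-20 J = 2.33×10^-18 J.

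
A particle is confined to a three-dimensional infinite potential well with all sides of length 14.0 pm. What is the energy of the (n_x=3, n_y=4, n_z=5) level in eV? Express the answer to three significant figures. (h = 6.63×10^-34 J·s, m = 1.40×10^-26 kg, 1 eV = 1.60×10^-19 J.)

E = 6.26 eV

For a 3D rectangular well E = (h²/8m)·Σ n_i²/L_i² = (6.63×10^-34)²/(8·1.40×10^-26) · [3²/(14.0 pm)² + 4²/(14.0 pm)² + 5²/(14.0 pm)²].
Evaluating gives E = 1.001×10^-18 J = 6.26 eV.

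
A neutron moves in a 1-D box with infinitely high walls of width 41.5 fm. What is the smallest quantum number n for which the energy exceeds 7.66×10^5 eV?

n = 3

E_1 = h²/(8m_nL²) = 1.902×10^-14 J = 1.187×10^5 eV.
Need n² > 7.66×10^5/1.187×10^5 = 6.453, i.e. n > 2.540.
The smallest integer satisfying this is n = 3.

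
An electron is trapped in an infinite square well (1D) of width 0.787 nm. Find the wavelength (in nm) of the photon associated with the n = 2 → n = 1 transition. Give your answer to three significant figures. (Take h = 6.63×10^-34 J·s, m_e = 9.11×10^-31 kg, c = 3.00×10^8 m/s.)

λ = 681 nm

E_1 = h²/(8m_eL²) = 9.738×10^-20 J, so ΔE = (2² − 1²)E_1 = 2.921×10^-19 J.
λ = hc/ΔE = (6.63×10^-34·3.00×10^8)/2.921×10^-19 = 6.81×10^-7 m = 681 nm.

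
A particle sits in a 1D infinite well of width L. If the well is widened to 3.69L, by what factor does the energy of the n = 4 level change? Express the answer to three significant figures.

E_n ∝ 1/L², so the energy scales by 1/3.69² = 0.0734.

0.0734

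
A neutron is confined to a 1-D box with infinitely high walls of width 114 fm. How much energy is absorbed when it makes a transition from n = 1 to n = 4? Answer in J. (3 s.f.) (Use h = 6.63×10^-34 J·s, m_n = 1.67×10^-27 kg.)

E_1 = h²/(8m_nL²) = 2.532×10^-15 J.
|ΔE| = |1² − 4²|·E_1 = 15·2.532×10^-15 J = 3.80×10^-14 J.

|ΔE| = 3.80×10^-14 J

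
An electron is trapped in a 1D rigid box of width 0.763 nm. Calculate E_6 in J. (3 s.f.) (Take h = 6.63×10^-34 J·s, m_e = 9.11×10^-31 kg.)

E_6 = 3.73×10^-18 J

For an infinite well E_n = n²h²/(8m_eL²), so E_1 = h²/(8m_eL²) = (6.63×10^-34)²/(8·9.11×10^-31·(7.63×10^-10 m)²) = 1.036×10^-19 J.
Then E_6 = 6²·E_1 = 36·1.036×10^-19 J = 3.73×10^-18 J.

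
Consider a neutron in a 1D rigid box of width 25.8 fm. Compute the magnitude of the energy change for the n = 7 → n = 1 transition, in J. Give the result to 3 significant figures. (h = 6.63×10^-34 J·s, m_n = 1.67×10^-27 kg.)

|ΔE| = 2.37×10^-12 J

E_1 = h²/(8m_nL²) = 4.943×10^-14 J.
|ΔE| = |7² − 1²|·E_1 = 48·4.943×10^-14 J = 2.37×10^-12 J.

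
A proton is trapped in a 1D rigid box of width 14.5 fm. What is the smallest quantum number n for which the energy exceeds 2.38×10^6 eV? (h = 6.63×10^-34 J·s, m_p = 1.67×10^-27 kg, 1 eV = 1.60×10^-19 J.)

n = 2

E_1 = h²/(8m_pL²) = 1.565×10^-13 J = 9.781×10^5 eV.
Need n² > 2.38×10^6/9.781×10^5 = 2.433, i.e. n > 1.560.
The smallest integer satisfying this is n = 2.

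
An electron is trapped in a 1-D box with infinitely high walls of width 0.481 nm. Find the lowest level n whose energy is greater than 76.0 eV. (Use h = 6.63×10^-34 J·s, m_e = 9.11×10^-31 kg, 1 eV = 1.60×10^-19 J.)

E_1 = h²/(8m_eL²) = 2.607×10^-19 J = 1.629 eV.
Need n² > 76.0/1.629 = 46.65, i.e. n > 6.830.
The smallest integer satisfying this is n = 7.

n = 7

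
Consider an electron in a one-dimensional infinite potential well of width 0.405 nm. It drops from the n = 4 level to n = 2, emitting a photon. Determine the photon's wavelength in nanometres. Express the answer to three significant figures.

λ = 45.1 nm

E_1 = h²/(8m_eL²) = 3.673×10^-19 J, so ΔE = (4² − 2²)E_1 = 4.408×10^-18 J.
λ = hc/ΔE = (6.626×10^-34·2.998×10^8)/4.408×10^-18 = 4.51×10^-8 m = 45.1 nm.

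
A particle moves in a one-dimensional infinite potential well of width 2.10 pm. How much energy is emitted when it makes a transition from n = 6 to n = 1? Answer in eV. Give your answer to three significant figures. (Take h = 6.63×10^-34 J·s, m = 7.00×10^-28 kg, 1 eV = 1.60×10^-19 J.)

|ΔE| = 3.89×10^3 eV

E_1 = h²/(8mL²) = 1.780×10^-17 J.
|ΔE| = |6² − 1²|·E_1 = 35·1.780×10^-17 J = 6.230×10^-16 J = 3.89×10^3 eV.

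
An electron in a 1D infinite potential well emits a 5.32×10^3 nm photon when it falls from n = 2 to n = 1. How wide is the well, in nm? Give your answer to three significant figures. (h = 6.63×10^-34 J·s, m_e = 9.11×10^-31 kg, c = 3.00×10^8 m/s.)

L = 2.20 nm

The photon carries ΔE = hc/λ = 6.63×10^-34·3.00×10^8/5.32×10^-6 m = 3.739×10^-20 J.
Since ΔE = (2² − 1²)E_1, E_1 = 1.246×10^-20 J, and L = h/√(8m_eE_1) = 2.20×10^-9 m = 2.20 nm.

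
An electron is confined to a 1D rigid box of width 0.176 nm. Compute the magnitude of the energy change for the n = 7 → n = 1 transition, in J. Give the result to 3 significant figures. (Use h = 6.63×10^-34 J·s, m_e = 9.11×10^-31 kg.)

|ΔE| = 9.35×10^-17 J

E_1 = h²/(8m_eL²) = 1.947×10^-18 J.
|ΔE| = |7² − 1²|·E_1 = 48·1.947×10^-18 J = 9.35×10^-17 J.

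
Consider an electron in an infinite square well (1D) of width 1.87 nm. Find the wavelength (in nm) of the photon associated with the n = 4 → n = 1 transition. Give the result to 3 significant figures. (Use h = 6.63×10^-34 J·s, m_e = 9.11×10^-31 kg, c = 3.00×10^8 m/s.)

λ = 769 nm

E_1 = h²/(8m_eL²) = 1.725×10^-20 J, so ΔE = (4² − 1²)E_1 = 2.588×10^-19 J.
λ = hc/ΔE = (6.63×10^-34·3.00×10^8)/2.588×10^-19 = 7.69×10^-7 m = 769 nm.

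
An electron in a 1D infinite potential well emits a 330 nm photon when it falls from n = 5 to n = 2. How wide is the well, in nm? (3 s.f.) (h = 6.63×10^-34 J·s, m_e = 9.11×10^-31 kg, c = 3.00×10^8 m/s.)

The photon carries ΔE = hc/λ = 6.63×10^-34·3.00×10^8/3.30×10^-7 m = 6.027×10^-19 J.
Since ΔE = (5² − 2²)E_1, E_1 = 2.870×10^-20 J, and L = h/√(8m_eE_1) = 1.45×10^-9 m = 1.45 nm.

L = 1.45 nm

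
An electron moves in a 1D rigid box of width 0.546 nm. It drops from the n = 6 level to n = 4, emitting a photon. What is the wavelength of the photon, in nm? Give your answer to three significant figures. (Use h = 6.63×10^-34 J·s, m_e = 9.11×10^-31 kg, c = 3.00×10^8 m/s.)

E_1 = h²/(8m_eL²) = 2.023×10^-19 J, so ΔE = (6² − 4²)E_1 = 4.046×10^-18 J.
λ = hc/ΔE = (6.63×10^-34·3.00×10^8)/4.046×10^-18 = 4.92×10^-8 m = 49.2 nm.

λ = 49.2 nm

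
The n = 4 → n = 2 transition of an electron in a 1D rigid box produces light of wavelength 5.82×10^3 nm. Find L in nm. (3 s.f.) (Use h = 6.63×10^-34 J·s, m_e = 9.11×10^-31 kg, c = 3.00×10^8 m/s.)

The photon carries ΔE = hc/λ = 6.63×10^-34·3.00×10^8/5.82×10^-6 m = 3.418×10^-20 J.
Since ΔE = (4² − 2²)E_1, E_1 = 2.848×10^-21 J, and L = h/√(8m_eE_1) = 4.60×10^-9 m = 4.60 nm.

L = 4.60 nm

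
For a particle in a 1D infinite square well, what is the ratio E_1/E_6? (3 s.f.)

0.0278

E_n ∝ n², so E_1/E_6 = 1²/6² = 1/36 = 0.0278.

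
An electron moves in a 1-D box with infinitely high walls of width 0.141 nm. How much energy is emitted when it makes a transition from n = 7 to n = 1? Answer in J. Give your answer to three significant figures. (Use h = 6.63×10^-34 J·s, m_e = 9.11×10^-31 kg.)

|ΔE| = 1.46×10^-16 J

E_1 = h²/(8m_eL²) = 3.034×10^-18 J.
|ΔE| = |7² − 1²|·E_1 = 48·3.034×10^-18 J = 1.46×10^-16 J.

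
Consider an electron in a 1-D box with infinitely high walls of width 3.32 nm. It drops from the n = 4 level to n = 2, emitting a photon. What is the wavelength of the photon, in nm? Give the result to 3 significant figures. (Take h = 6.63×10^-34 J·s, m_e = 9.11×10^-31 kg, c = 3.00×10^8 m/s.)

E_1 = h²/(8m_eL²) = 5.472×10^-21 J, so ΔE = (4² − 2²)E_1 = 6.566×10^-20 J.
λ = hc/ΔE = (6.63×10^-34·3.00×10^8)/6.566×10^-20 = 3.03×10^-6 m = 3.03×10^3 nm.

λ = 3.03×10^3 nm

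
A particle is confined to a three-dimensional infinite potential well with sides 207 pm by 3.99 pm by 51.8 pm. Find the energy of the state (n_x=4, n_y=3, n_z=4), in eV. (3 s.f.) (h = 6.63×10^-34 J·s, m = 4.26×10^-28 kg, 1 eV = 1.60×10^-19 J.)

For a 3D rectangular well E = (h²/8m)·Σ n_i²/L_i² = (6.63×10^-34)²/(8·4.26×10^-28) · [4²/(207 pm)² + 3²/(3.99 pm)² + 4²/(51.8 pm)²].
Evaluating gives E = 7.373×10^-17 J = 461 eV.

E = 461 eV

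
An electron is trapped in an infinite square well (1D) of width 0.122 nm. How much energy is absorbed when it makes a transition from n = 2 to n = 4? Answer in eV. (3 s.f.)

|ΔE| = 303 eV

E_1 = h²/(8m_eL²) = 4.048×10^-18 J.
|ΔE| = |2² − 4²|·E_1 = 12·4.048×10^-18 J = 4.858×10^-17 J = 303 eV.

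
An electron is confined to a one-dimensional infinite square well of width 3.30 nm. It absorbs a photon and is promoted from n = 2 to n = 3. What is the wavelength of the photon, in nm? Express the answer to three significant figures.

λ = 7.18×10^3 nm

E_1 = h²/(8m_eL²) = 5.532×10^-21 J, so ΔE = (3² − 2²)E_1 = 2.766×10^-20 J.
λ = hc/ΔE = (6.626×10^-34·2.998×10^8)/2.766×10^-20 = 7.18×10^-6 m = 7.18×10^3 nm.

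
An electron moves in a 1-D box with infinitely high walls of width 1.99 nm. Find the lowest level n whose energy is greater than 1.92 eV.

n = 5

E_1 = h²/(8m_eL²) = 1.521×10^-20 J = 0.09494 eV.
Need n² > 1.92/0.09494 = 20.22, i.e. n > 4.497.
The smallest integer satisfying this is n = 5.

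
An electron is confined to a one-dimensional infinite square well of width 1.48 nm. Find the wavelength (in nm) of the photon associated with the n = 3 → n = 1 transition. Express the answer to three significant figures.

E_1 = h²/(8m_eL²) = 2.751×10^-20 J, so ΔE = (3² − 1²)E_1 = 2.201×10^-19 J.
λ = hc/ΔE = (6.626×10^-34·2.998×10^8)/2.201×10^-19 = 9.03×10^-7 m = 903 nm.

λ = 903 nm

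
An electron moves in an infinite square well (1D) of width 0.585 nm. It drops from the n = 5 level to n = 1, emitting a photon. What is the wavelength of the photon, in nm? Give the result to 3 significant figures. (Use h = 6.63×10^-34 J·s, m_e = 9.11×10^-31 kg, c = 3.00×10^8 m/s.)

λ = 47.0 nm

E_1 = h²/(8m_eL²) = 1.762×10^-19 J, so ΔE = (5² − 1²)E_1 = 4.229×10^-18 J.
λ = hc/ΔE = (6.63×10^-34·3.00×10^8)/4.229×10^-18 = 4.70×10^-8 m = 47.0 nm.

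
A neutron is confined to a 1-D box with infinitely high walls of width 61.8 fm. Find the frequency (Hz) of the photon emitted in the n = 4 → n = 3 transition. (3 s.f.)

E_1 = h²/(8m_nL²) = 8.579×10^-15 J and ΔE = (4² − 3²)E_1 = 6.005×10^-14 J.
f = ΔE/h = 6.005×10^-14/6.626×10^-34 = 9.06×10^19 Hz.

f = 9.06×10^19 Hz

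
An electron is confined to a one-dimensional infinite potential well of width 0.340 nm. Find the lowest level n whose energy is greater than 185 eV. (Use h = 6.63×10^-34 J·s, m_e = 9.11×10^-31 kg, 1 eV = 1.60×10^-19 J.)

n = 8

E_1 = h²/(8m_eL²) = 5.217×10^-19 J = 3.261 eV.
Need n² > 185/3.261 = 56.73, i.e. n > 7.532.
The smallest integer satisfying this is n = 8.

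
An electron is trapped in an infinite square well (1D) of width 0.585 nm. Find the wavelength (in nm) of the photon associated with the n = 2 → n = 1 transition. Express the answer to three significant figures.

λ = 376 nm

E_1 = h²/(8m_eL²) = 1.760×10^-19 J, so ΔE = (2² − 1²)E_1 = 5.280×10^-19 J.
λ = hc/ΔE = (6.626×10^-34·2.998×10^8)/5.280×10^-19 = 3.76×10^-7 m = 376 nm.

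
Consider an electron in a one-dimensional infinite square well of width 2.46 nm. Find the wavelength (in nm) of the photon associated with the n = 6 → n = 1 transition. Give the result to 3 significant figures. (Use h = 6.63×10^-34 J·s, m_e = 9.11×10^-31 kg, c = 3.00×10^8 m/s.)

λ = 570 nm

E_1 = h²/(8m_eL²) = 9.967×10^-21 J, so ΔE = (6² − 1²)E_1 = 3.488×10^-19 J.
λ = hc/ΔE = (6.63×10^-34·3.00×10^8)/3.488×10^-19 = 5.70×10^-7 m = 570 nm.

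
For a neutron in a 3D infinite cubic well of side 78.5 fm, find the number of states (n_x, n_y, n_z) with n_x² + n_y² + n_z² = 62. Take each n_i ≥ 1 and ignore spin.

degeneracy = 12

The level has n_x² + n_y² + n_z² = 62. The ordered positive-integer solutions are (1, 5, 6), (1, 6, 5), (2, 3, 7), (2, 7, 3), (3, 2, 7), (3, 7, 2), (5, 1, 6), (5, 6, 1), (6, 1, 5), (6, 5, 1), (7, 2, 3), (7, 3, 2).
That gives 12 states.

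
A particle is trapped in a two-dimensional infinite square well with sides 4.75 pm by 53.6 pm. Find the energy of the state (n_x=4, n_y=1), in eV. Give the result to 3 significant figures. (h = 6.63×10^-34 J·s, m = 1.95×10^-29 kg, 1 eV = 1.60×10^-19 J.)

For a 2D rectangular well E = (h²/8m)·Σ n_i²/L_i² = (6.63×10^-34)²/(8·1.95×10^-29) · [4²/(4.75 pm)² + 1²/(53.6 pm)²].
Evaluating gives E = 1.999×10^-15 J = 1.25×10^4 eV.

E = 1.25×10^4 eV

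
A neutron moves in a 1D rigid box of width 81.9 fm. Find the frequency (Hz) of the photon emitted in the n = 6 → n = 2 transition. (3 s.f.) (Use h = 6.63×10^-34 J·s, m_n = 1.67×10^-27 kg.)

f = 2.37×10^20 Hz

E_1 = h²/(8m_nL²) = 4.905×10^-15 J and ΔE = (6² − 2²)E_1 = 1.570×10^-13 J.
f = ΔE/h = 1.570×10^-13/6.63×10^-34 = 2.37×10^20 Hz.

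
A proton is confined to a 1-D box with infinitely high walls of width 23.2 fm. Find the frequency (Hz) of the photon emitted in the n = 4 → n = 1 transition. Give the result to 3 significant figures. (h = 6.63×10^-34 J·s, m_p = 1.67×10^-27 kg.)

E_1 = h²/(8m_pL²) = 6.113×10^-14 J and ΔE = (4² − 1²)E_1 = 9.170×10^-13 J.
f = ΔE/h = 9.170×10^-13/6.63×10^-34 = 1.38×10^21 Hz.

f = 1.38×10^21 Hz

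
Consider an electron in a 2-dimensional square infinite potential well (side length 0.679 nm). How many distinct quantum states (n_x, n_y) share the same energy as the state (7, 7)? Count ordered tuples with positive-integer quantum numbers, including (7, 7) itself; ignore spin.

degeneracy = 1

The level has n_x² + n_y² = 98. The ordered positive-integer solutions are (7, 7).
That gives 1 state.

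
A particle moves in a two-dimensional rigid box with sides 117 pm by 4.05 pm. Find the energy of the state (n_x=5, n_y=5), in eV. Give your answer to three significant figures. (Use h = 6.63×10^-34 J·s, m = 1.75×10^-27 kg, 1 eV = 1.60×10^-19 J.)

For a 2D rectangular well E = (h²/8m)·Σ n_i²/L_i² = (6.63×10^-34)²/(8·1.75×10^-27) · [5²/(117 pm)² + 5²/(4.05 pm)²].
Evaluating gives E = 4.791×10^-17 J = 299 eV.

E = 299 eV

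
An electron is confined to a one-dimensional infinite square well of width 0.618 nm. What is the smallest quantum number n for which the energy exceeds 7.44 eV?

n = 3

E_1 = h²/(8m_eL²) = 1.577×10^-19 J = 0.9844 eV.
Need n² > 7.44/0.9844 = 7.558, i.e. n > 2.749.
The smallest integer satisfying this is n = 3.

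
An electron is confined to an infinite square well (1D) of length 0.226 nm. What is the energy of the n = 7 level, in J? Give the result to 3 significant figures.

E_7 = 5.78×10^-17 J

For an infinite well E_n = n²h²/(8m_eL²), so E_1 = h²/(8m_eL²) = (6.626×10^-34)²/(8·9.109×10^-31·(2.26×10^-10 m)²) = 1.180×10^-18 J.
Then E_7 = 7²·E_1 = 49·1.180×10^-18 J = 5.78×10^-17 J.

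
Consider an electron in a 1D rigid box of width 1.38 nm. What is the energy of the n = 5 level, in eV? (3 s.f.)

E_5 = 4.94 eV

For an infinite well E_n = n²h²/(8m_eL²), so E_1 = h²/(8m_eL²) = (6.626×10^-34)²/(8·9.109×10^-31·(1.38×10^-9 m)²) = 3.164×10^-20 J.
Then E_5 = 5²·E_1 = 25·3.164×10^-20 J = 7.910×10^-19 J.
Converting, E_5 = 7.910×10^-19 J / (1.602×10^-19 J/eV) = 4.94 eV.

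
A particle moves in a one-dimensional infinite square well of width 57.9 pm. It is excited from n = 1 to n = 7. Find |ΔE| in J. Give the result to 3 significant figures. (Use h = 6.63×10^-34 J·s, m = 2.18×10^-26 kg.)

E_1 = h²/(8mL²) = 7.518×10^-22 J.
|ΔE| = |1² − 7²|·E_1 = 48·7.518×10^-22 J = 3.61×10^-20 J.

|ΔE| = 3.61×10^-20 J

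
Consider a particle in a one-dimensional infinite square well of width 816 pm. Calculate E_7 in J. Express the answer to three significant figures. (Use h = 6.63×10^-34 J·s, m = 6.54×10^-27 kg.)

E_7 = 6.18×10^-22 J

For an infinite well E_n = n²h²/(8mL²), so E_1 = h²/(8mL²) = (6.63×10^-34)²/(8·6.54×10^-27·(8.16×10^-10 m)²) = 1.262×10^-23 J.
Then E_7 = 7²·E_1 = 49·1.262×10^-23 J = 6.18×10^-22 J.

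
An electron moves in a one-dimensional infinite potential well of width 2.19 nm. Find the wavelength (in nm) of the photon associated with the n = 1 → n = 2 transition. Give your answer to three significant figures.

λ = 5.27×10^3 nm

E_1 = h²/(8m_eL²) = 1.256×10^-20 J, so ΔE = (2² − 1²)E_1 = 3.768×10^-20 J.
λ = hc/ΔE = (6.626×10^-34·2.998×10^8)/3.768×10^-20 = 5.27×10^-6 m = 5.27×10^3 nm.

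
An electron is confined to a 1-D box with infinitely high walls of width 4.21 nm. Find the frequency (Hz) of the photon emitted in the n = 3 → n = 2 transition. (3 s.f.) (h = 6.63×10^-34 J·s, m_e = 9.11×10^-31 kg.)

f = 2.57×10^13 Hz

E_1 = h²/(8m_eL²) = 3.403×10^-21 J and ΔE = (3² − 2²)E_1 = 1.702×10^-20 J.
f = ΔE/h = 1.702×10^-20/6.63×10^-34 = 2.57×10^13 Hz.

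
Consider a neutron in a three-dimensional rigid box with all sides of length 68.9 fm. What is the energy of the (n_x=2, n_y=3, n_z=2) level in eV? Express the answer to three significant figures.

E = 7.32×10^5 eV

For a 3D rectangular well E = (h²/8m_n)·Σ n_i²/L_i² = (6.626×10^-34)²/(8·1.675×10^-27) · [2²/(68.9 fm)² + 3²/(68.9 fm)² + 2²/(68.9 fm)²].
Evaluating gives E = 1.173×10^-13 J = 7.32×10^5 eV.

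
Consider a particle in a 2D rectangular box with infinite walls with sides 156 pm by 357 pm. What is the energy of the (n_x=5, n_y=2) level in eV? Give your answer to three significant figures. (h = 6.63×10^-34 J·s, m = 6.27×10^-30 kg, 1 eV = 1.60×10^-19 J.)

For a 2D rectangular well E = (h²/8m)·Σ n_i²/L_i² = (6.63×10^-34)²/(8·6.27×10^-30) · [5²/(156 pm)² + 2²/(357 pm)²].
Evaluating gives E = 9.277×10^-18 J = 58.0 eV.

E = 58.0 eV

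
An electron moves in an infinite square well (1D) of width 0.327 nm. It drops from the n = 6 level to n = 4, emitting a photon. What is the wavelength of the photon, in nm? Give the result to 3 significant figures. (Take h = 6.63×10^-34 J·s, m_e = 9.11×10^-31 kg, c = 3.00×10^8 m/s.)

λ = 17.6 nm

E_1 = h²/(8m_eL²) = 5.641×10^-19 J, so ΔE = (6² − 4²)E_1 = 1.128×10^-17 J.
λ = hc/ΔE = (6.63×10^-34·3.00×10^8)/1.128×10^-17 = 1.76×10^-8 m = 17.6 nm.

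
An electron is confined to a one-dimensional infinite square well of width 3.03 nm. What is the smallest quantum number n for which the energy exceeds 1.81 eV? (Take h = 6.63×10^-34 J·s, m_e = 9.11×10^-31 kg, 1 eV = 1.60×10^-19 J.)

n = 7

E_1 = h²/(8m_eL²) = 6.570×10^-21 J = 0.04106 eV.
Need n² > 1.81/0.04106 = 44.08, i.e. n > 6.639.
The smallest integer satisfying this is n = 7.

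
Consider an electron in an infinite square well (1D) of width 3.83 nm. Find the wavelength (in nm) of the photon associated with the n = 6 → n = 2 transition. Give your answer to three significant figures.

E_1 = h²/(8m_eL²) = 4.107×10^-21 J, so ΔE = (6² − 2²)E_1 = 1.314×10^-19 J.
λ = hc/ΔE = (6.626×10^-34·2.998×10^8)/1.314×10^-19 = 1.51×10^-6 m = 1.51×10^3 nm.

λ = 1.51×10^3 nm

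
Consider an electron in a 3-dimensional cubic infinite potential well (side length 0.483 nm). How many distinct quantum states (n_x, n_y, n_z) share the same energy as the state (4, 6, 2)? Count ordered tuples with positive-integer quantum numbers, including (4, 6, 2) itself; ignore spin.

degeneracy = 6

The level has n_x² + n_y² + n_z² = 56. The ordered positive-integer solutions are (2, 4, 6), (2, 6, 4), (4, 2, 6), (4, 6, 2), (6, 2, 4), (6, 4, 2).
That gives 6 states.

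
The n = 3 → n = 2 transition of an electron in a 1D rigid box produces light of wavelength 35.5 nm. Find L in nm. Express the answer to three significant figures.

The photon carries ΔE = hc/λ = 6.626×10^-34·2.998×10^8/3.55×10^-8 m = 5.596×10^-18 J.
Since ΔE = (3² − 2²)E_1, E_1 = 1.119×10^-18 J, and L = h/√(8m_eE_1) = 2.32×10^-10 m = 0.232 nm.

L = 0.232 nm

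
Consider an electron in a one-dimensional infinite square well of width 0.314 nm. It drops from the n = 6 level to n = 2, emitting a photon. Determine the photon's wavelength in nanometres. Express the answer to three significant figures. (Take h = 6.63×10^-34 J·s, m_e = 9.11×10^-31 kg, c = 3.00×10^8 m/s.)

E_1 = h²/(8m_eL²) = 6.117×10^-19 J, so ΔE = (6² − 2²)E_1 = 1.957×10^-17 J.
λ = hc/ΔE = (6.63×10^-34·3.00×10^8)/1.957×10^-17 = 1.02×10^-8 m = 10.2 nm.

λ = 10.2 nm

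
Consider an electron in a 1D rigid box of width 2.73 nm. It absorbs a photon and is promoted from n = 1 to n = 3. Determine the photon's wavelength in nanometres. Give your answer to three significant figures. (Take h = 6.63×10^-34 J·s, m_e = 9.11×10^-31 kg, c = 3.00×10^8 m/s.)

E_1 = h²/(8m_eL²) = 8.093×10^-21 J, so ΔE = (3² − 1²)E_1 = 6.474×10^-20 J.
λ = hc/ΔE = (6.63×10^-34·3.00×10^8)/6.474×10^-20 = 3.07×10^-6 m = 3.07×10^3 nm.

λ = 3.07×10^3 nm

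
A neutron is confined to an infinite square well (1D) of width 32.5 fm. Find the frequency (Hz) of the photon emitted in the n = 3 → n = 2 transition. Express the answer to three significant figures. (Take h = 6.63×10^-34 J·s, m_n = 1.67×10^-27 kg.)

f = 2.35×10^20 Hz

E_1 = h²/(8m_nL²) = 3.115×10^-14 J and ΔE = (3² − 2²)E_1 = 1.557×10^-13 J.
f = ΔE/h = 1.557×10^-13/6.63×10^-34 = 2.35×10^20 Hz.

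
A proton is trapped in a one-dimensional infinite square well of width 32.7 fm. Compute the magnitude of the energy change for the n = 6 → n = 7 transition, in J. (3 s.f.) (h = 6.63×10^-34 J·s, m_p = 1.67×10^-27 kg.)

|ΔE| = 4.00×10^-13 J

E_1 = h²/(8m_pL²) = 3.077×10^-14 J.
|ΔE| = |6² − 7²|·E_1 = 13·3.077×10^-14 J = 4.00×10^-13 J.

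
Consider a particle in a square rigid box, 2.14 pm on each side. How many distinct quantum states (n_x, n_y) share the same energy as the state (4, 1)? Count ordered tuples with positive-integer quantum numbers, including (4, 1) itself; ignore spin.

degeneracy = 2

The level has n_x² + n_y² = 17. The ordered positive-integer solutions are (1, 4), (4, 1).
That gives 2 states.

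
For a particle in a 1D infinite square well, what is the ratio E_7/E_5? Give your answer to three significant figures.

E_n ∝ n², so E_7/E_5 = 7²/5² = 49/25 = 1.96.

1.96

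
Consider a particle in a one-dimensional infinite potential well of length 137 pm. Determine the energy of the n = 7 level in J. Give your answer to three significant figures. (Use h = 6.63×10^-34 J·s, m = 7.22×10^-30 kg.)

E_7 = 1.99×10^-17 J

For an infinite well E_n = n²h²/(8mL²), so E_1 = h²/(8mL²) = (6.63×10^-34)²/(8·7.22×10^-30·(1.37×10^-10 m)²) = 4.055×10^-19 J.
Then E_7 = 7²·E_1 = 49·4.055×10^-19 J = 1.99×10^-17 J.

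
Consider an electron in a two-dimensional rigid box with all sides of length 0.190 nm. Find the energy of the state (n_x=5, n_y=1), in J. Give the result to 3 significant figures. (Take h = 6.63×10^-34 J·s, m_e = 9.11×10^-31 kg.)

For a 2D rectangular well E = (h²/8m_e)·Σ n_i²/L_i² = (6.63×10^-34)²/(8·9.11×10^-31) · [5²/(0.190 nm)² + 1²/(0.190 nm)²].
Evaluating gives E = 4.34×10^-17 J.

E = 4.34×10^-17 J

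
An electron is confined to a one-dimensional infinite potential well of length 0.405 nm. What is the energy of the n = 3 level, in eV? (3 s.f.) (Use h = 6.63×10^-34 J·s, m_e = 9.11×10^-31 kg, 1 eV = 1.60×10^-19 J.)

For an infinite well E_n = n²h²/(8m_eL²), so E_1 = h²/(8m_eL²) = (6.63×10^-34)²/(8·9.11×10^-31·(4.05×10^-10 m)²) = 3.677×10^-19 J.
Then E_3 = 3²·E_1 = 9·3.677×10^-19 J = 3.309×10^-18 J.
Converting, E_3 = 3.309×10^-18 J / (1.60×10^-19 J/eV) = 20.7 eV.

E_3 = 20.7 eV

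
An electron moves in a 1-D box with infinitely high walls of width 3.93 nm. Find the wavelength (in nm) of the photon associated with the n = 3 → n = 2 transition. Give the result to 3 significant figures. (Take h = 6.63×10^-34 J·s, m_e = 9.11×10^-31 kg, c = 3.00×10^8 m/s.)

E_1 = h²/(8m_eL²) = 3.905×10^-21 J, so ΔE = (3² − 2²)E_1 = 1.952×10^-20 J.
λ = hc/ΔE = (6.63×10^-34·3.00×10^8)/1.952×10^-20 = 1.02×10^-5 m = 1.02×10^4 nm.

λ = 1.02×10^4 nm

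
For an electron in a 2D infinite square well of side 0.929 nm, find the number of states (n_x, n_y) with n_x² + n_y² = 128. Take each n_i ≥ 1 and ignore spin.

The level has n_x² + n_y² = 128. The ordered positive-integer solutions are (8, 8).
That gives 1 state.

degeneracy = 1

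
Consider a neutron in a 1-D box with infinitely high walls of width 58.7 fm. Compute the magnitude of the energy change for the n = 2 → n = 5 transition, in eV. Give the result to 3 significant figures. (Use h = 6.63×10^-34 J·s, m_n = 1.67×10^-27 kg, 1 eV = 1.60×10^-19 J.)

E_1 = h²/(8m_nL²) = 9.549×10^-15 J.
|ΔE| = |2² − 5²|·E_1 = 21·9.549×10^-15 J = 2.005×10^-13 J = 1.25×10^6 eV.

|ΔE| = 1.25×10^6 eV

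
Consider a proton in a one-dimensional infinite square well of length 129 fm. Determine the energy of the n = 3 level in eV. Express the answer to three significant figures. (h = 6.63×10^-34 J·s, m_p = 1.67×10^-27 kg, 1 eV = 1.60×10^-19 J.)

For an infinite well E_n = n²h²/(8m_pL²), so E_1 = h²/(8m_pL²) = (6.63×10^-34)²/(8·1.67×10^-27·(1.29×10^-13 m)²) = 1.977×10^-15 J.
Then E_3 = 3²·E_1 = 9·1.977×10^-15 J = 1.779×10^-14 J.
Converting, E_3 = 1.779×10^-14 J / (1.60×10^-19 J/eV) = 1.11×10^5 eV.

E_3 = 1.11×10^5 eV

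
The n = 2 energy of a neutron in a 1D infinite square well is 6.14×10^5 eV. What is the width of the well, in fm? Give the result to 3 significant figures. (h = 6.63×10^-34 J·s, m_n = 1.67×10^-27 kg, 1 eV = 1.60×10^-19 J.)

From E_n = n²h²/(8m_nL²), L = n·h/√(8m_nE_n).
E_2 = 6.14×10^5 eV = 9.824×10^-14 J, so L = 2·6.63×10^-34/√(8·1.67×10^-27·9.824×10^-14) = 3.66×10^-14 m = 36.6 fm.

L = 36.6 fm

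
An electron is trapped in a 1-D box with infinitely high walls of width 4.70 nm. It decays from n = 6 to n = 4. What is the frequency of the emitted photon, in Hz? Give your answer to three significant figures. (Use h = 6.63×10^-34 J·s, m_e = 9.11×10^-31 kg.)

f = 8.24×10^13 Hz

E_1 = h²/(8m_eL²) = 2.730×10^-21 J and ΔE = (6² − 4²)E_1 = 5.460×10^-20 J.
f = ΔE/h = 5.460×10^-20/6.63×10^-34 = 8.24×10^13 Hz.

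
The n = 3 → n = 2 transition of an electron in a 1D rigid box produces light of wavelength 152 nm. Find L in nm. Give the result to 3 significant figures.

The photon carries ΔE = hc/λ = 6.626×10^-34·2.998×10^8/1.52×10^-7 m = 1.307×10^-18 J.
Since ΔE = (3² − 2²)E_1, E_1 = 2.614×10^-19 J, and L = h/√(8m_eE_1) = 4.80×10^-10 m = 0.480 nm.

L = 0.480 nm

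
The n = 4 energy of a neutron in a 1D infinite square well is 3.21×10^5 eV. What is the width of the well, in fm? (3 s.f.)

L = 101 fm

From E_n = n²h²/(8m_nL²), L = n·h/√(8m_nE_n).
E_4 = 3.21×10^5 eV = 5.142×10^-14 J, so L = 4·6.626×10^-34/√(8·1.675×10^-27·5.142×10^-14) = 1.01×10^-13 m = 101 fm.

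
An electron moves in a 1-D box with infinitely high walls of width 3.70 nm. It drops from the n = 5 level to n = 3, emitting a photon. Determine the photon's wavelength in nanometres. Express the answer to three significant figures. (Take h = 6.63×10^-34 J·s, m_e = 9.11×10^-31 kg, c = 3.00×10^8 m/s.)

λ = 2.82×10^3 nm

E_1 = h²/(8m_eL²) = 4.406×10^-21 J, so ΔE = (5² − 3²)E_1 = 7.050×10^-20 J.
λ = hc/ΔE = (6.63×10^-34·3.00×10^8)/7.050×10^-20 = 2.82×10^-6 m = 2.82×10^3 nm.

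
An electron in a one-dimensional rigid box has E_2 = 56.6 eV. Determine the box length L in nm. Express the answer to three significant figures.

From E_n = n²h²/(8m_eL²), L = n·h/√(8m_eE_n).
E_2 = 56.6 eV = 9.067×10^-18 J, so L = 2·6.626×10^-34/√(8·9.109×10^-31·9.067×10^-18) = 1.63×10^-10 m = 0.163 nm.

L = 0.163 nm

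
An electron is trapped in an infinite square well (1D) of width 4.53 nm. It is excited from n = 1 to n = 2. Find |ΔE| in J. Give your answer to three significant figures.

E_1 = h²/(8m_eL²) = 2.936×10^-21 J.
|ΔE| = |1² − 2²|·E_1 = 3·2.936×10^-21 J = 8.81×10^-21 J.

|ΔE| = 8.81×10^-21 J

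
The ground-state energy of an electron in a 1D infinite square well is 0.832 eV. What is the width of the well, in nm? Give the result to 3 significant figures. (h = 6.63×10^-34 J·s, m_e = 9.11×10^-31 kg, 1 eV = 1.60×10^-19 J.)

L = 0.673 nm

From E_n = n²h²/(8m_eL²), L = n·h/√(8m_eE_n).
E_1 = 0.832 eV = 1.331×10^-19 J, so L = 1·6.63×10^-34/√(8·9.11×10^-31·1.331×10^-19) = 6.73×10^-10 m = 0.673 nm.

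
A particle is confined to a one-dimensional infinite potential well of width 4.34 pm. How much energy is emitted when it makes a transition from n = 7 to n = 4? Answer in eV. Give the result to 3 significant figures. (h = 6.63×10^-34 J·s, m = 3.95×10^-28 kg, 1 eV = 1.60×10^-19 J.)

|ΔE| = 1.52×10^3 eV

E_1 = h²/(8mL²) = 7.385×10^-18 J.
|ΔE| = |7² − 4²|·E_1 = 33·7.385×10^-18 J = 2.437×10^-16 J = 1.52×10^3 eV.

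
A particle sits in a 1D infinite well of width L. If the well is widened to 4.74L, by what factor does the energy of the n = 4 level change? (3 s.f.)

E_n ∝ 1/L², so the energy scales by 1/4.74² = 0.0445.

0.0445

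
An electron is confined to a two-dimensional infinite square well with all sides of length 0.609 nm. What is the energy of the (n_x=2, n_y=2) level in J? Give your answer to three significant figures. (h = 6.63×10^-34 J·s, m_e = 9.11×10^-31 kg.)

For a 2D rectangular well E = (h²/8m_e)·Σ n_i²/L_i² = (6.63×10^-34)²/(8·9.11×10^-31) · [2²/(0.609 nm)² + 2²/(0.609 nm)²].
Evaluating gives E = 1.30×10^-18 J.

E = 1.30×10^-18 J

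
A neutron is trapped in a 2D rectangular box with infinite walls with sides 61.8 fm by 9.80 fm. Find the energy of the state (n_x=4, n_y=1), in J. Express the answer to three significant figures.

For a 2D rectangular well E = (h²/8m_n)·Σ n_i²/L_i² = (6.626×10^-34)²/(8·1.675×10^-27) · [4²/(61.8 fm)² + 1²/(9.80 fm)²].
Evaluating gives E = 4.78×10^-13 J.

E = 4.78×10^-13 J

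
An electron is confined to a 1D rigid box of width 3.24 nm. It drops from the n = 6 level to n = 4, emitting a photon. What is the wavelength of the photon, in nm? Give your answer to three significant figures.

E_1 = h²/(8m_eL²) = 5.739×10^-21 J, so ΔE = (6² − 4²)E_1 = 1.148×10^-19 J.
λ = hc/ΔE = (6.626×10^-34·2.998×10^8)/1.148×10^-19 = 1.73×10^-6 m = 1.73×10^3 nm.

λ = 1.73×10^3 nm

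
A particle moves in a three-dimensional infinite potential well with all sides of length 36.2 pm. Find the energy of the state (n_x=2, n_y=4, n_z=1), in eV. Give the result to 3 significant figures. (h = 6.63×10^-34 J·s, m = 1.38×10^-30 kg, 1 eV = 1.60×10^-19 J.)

E = 3.99×10^3 eV

For a 3D rectangular well E = (h²/8m)·Σ n_i²/L_i² = (6.63×10^-34)²/(8·1.38×10^-30) · [2²/(36.2 pm)² + 4²/(36.2 pm)² + 1²/(36.2 pm)²].
Evaluating gives E = 6.381×10^-16 J = 3.99×10^3 eV.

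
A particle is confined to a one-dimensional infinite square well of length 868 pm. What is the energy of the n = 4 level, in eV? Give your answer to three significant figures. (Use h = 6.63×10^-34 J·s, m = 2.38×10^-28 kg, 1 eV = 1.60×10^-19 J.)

For an infinite well E_n = n²h²/(8mL²), so E_1 = h²/(8mL²) = (6.63×10^-34)²/(8·2.38×10^-28·(8.68×10^-10 m)²) = 3.064×10^-22 J.
Then E_4 = 4²·E_1 = 16·3.064×10^-22 J = 4.902×10^-21 J.
Converting, E_4 = 4.902×10^-21 J / (1.60×10^-19 J/eV) = 0.0306 eV.

E_4 = 0.0306 eV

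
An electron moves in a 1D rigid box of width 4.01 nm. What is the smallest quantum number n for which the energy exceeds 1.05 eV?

E_1 = h²/(8m_eL²) = 3.747×10^-21 J = 0.02339 eV.
Need n² > 1.05/0.02339 = 44.89, i.e. n > 6.700.
The smallest integer satisfying this is n = 7.

n = 7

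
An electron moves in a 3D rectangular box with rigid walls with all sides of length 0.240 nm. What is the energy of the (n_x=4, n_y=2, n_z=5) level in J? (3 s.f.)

E = 4.71×10^-17 J

For a 3D rectangular well E = (h²/8m_e)·Σ n_i²/L_i² = (6.626×10^-34)²/(8·9.109×10^-31) · [4²/(0.240 nm)² + 2²/(0.240 nm)² + 5²/(0.240 nm)²].
Evaluating gives E = 4.71×10^-17 J.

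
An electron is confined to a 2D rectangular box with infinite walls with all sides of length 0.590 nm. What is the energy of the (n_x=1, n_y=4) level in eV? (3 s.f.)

For a 2D rectangular well E = (h²/8m_e)·Σ n_i²/L_i² = (6.626×10^-34)²/(8·9.109×10^-31) · [1²/(0.590 nm)² + 4²/(0.590 nm)²].
Evaluating gives E = 2.942×10^-18 J = 18.4 eV.

E = 18.4 eV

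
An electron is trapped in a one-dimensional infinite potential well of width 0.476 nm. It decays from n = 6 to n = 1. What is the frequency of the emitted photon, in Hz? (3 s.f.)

f = 1.40×10^16 Hz

E_1 = h²/(8m_eL²) = 2.659×10^-19 J and ΔE = (6² − 1²)E_1 = 9.307×10^-18 J.
f = ΔE/h = 9.307×10^-18/6.626×10^-34 = 1.40×10^16 Hz.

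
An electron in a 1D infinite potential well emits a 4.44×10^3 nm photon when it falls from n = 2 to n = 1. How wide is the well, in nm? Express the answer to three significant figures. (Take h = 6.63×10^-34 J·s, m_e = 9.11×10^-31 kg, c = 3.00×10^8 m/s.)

The photon carries ΔE = hc/λ = 6.63×10^-34·3.00×10^8/4.44×10^-6 m = 4.480×10^-20 J.
Since ΔE = (2² − 1²)E_1, E_1 = 1.493×10^-20 J, and L = h/√(8m_eE_1) = 2.01×10^-9 m = 2.01 nm.

L = 2.01 nm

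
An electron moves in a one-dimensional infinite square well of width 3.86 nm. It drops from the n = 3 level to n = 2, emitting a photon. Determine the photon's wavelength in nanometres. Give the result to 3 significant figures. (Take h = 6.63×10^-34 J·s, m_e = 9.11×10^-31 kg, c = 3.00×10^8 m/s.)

E_1 = h²/(8m_eL²) = 4.048×10^-21 J, so ΔE = (3² − 2²)E_1 = 2.024×10^-20 J.
λ = hc/ΔE = (6.63×10^-34·3.00×10^8)/2.024×10^-20 = 9.83×10^-6 m = 9.83×10^3 nm.

λ = 9.83×10^3 nm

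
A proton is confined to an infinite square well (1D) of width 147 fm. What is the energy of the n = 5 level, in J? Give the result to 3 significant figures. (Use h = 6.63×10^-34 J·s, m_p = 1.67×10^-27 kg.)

E_5 = 3.81×10^-14 J

For an infinite well E_n = n²h²/(8m_pL²), so E_1 = h²/(8m_pL²) = (6.63×10^-34)²/(8·1.67×10^-27·(1.47×10^-13 m)²) = 1.523×10^-15 J.
Then E_5 = 5²·E_1 = 25·1.523×10^-15 J = 3.81×10^-14 J.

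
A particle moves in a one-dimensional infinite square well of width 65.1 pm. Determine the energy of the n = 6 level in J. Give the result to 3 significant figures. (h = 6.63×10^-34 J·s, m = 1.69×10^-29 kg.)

E_6 = 2.76×10^-17 J

For an infinite well E_n = n²h²/(8mL²), so E_1 = h²/(8mL²) = (6.63×10^-34)²/(8·1.69×10^-29·(6.51×10^-11 m)²) = 7.672×10^-19 J.
Then E_6 = 6²·E_1 = 36·7.672×10^-19 J = 2.76×10^-17 J.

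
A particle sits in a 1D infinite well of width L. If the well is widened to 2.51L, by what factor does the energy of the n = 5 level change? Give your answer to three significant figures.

E_n ∝ 1/L², so the energy scales by 1/2.51² = 0.159.

0.159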